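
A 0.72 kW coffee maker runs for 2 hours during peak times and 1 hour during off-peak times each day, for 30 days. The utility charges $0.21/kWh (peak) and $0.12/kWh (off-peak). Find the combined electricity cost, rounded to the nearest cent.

$11.66

Peak energy = 0.72 kW × 2 h × 30 = 43.2 kWh
Off-peak energy = 0.72 kW × 1 h × 30 = 21.6 kWh
Cost = 43.2 × $0.21 + 21.6 × $0.12 = $9.072 + $2.592 = $11.66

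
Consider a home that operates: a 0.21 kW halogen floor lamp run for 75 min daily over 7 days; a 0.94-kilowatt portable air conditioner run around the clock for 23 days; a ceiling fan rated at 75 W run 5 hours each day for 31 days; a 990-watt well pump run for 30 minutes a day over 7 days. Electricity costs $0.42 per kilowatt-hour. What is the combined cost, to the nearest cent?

halogen floor lamp: Runtime = 75 min × 7 = 525 min = 8.75 h
halogen floor lamp: 0.21 kW × 8.75 h = 1.8375 kWh
portable air conditioner: Runtime = 24 h × 23 = 552 h
portable air conditioner: 0.94 kW × 552 h = 518.88 kWh
ceiling fan: Runtime = 5 h/day × 31 days = 155 h
ceiling fan: 0.075 kW × 155 h = 11.625 kWh
well pump: Runtime = 30 min × 7 = 210 min = 3.5 h
well pump: 0.99 kW × 3.5 h = 3.465 kWh
Total energy = 535.8075 kWh
Cost = 535.8075 × $0.42 = $225.04

$225.04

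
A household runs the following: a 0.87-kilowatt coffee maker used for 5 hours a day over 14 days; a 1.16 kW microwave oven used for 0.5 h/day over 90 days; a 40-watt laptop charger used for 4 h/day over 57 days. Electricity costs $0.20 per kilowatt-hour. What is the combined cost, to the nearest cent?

$24.44

coffee maker: Runtime = 5 h/day × 14 days = 70 h
coffee maker: 0.87 kW × 70 h = 60.9 kWh
microwave oven: Runtime = 0.5 h/day × 90 days = 45 h
microwave oven: 1.16 kW × 45 h = 52.2 kWh
laptop charger: Runtime = 4 h/day × 57 days = 228 h
laptop charger: 0.04 kW × 228 h = 9.12 kWh
Total energy = 122.22 kWh
Cost = 122.22 × $0.20 = $24.44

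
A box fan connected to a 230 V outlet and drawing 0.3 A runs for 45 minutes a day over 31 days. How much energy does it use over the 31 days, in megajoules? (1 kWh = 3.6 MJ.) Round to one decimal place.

5.8 MJ

Power = 0.3 A × 230 V = 69 W = 0.069 kW
Runtime = 45 min × 31 = 1395 min = 23.25 h
Energy = 0.069 kW × 23.25 h = 1.60425 kWh
= 1.60425 × 3.6 MJ = 5.8 MJ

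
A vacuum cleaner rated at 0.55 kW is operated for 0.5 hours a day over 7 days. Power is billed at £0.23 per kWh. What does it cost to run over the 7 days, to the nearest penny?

Runtime = 0.5 h/day × 7 days = 3.5 h
Energy = 0.55 kW × 3.5 h = 1.925 kWh
Cost = 1.925 kWh × £0.23/kWh = £0.44

£0.44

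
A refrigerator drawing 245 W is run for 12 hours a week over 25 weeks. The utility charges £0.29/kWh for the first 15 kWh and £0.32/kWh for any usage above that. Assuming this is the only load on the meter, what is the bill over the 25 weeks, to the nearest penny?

£23.07

Runtime = 12 h/week × 25 weeks = 300 h
Energy = 0.245 kW × 300 h = 73.5 kWh
Tier 1 (0–15 kWh): 15 × £0.29 = £4.35
Above 15 kWh: 58.5 × £0.32 = £18.72
Bill = £23.07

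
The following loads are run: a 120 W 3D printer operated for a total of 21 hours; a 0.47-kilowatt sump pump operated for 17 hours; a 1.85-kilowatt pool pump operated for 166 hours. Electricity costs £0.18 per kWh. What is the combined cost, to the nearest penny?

3D printer: 0.12 kW × 21 h = 2.52 kWh
sump pump: 0.47 kW × 17 h = 7.99 kWh
pool pump: 1.85 kW × 166 h = 307.1 kWh
Total energy = 317.61 kWh
Cost = 317.61 × £0.18 = £57.17

£57.17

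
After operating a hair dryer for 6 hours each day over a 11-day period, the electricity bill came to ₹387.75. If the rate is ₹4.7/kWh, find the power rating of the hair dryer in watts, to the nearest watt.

Energy = ₹387.75 ÷ ₹4.7/kWh = 82.5 kWh
Runtime = 6 h/day × 11 days = 66 h
Power = 82.5 kWh ÷ 66 h = 1.25 kW = 1250 W

1250 W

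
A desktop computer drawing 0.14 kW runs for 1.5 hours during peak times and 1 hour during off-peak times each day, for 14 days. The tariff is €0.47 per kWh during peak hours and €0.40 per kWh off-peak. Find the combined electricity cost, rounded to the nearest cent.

€2.17

Peak energy = 0.14 kW × 1.5 h × 14 = 2.94 kWh
Off-peak energy = 0.14 kW × 1 h × 14 = 1.96 kWh
Cost = 2.94 × €0.47 + 1.96 × €0.40 = €1.3818 + €0.784 = €2.17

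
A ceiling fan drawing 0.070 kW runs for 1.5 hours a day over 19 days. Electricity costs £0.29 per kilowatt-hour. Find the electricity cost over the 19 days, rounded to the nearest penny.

£0.58

Runtime = 1.5 h/day × 19 days = 28.5 h
Energy = 0.07 kW × 28.5 h = 1.995 kWh
Cost = 1.995 kWh × £0.29/kWh = £0.58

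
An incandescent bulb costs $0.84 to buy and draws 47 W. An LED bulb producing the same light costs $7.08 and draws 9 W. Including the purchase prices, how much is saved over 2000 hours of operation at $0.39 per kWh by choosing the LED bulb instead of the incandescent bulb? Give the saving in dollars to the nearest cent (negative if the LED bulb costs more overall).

incandescent bulb: $0.84 + (47/1000) kW × 2000 h × $0.39 = $0.84 + $36.66 = $37.5
LED bulb: $7.08 + (9/1000) kW × 2000 h × $0.39 = $7.08 + $7.02 = $14.1
Saving = $37.5 − $14.1 = $23.4

$23.40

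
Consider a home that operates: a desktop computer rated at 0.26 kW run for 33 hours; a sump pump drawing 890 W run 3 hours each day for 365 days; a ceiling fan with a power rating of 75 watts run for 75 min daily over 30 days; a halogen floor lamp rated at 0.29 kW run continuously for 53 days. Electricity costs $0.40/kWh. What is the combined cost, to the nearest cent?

$541.93

desktop computer: 0.26 kW × 33 h = 8.58 kWh
sump pump: Runtime = 3 h/day × 365 days = 1095 h
sump pump: 0.89 kW × 1095 h = 974.55 kWh
ceiling fan: Runtime = 75 min × 30 = 2250 min = 37.5 h
ceiling fan: 0.075 kW × 37.5 h = 2.8125 kWh
halogen floor lamp: Runtime = 24 h × 53 = 1272 h
halogen floor lamp: 0.29 kW × 1272 h = 368.88 kWh
Total energy = 1354.8225 kWh
Cost = 1354.8225 × $0.40 = $541.93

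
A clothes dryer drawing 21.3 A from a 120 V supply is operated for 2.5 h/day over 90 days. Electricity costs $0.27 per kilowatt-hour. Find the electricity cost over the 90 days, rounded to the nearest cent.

Power = 21.3 A × 120 V = 2556 W = 2.556 kW
Runtime = 2.5 h/day × 90 days = 225 h
Energy = 2.556 kW × 225 h = 575.1 kWh
Cost = 575.1 kWh × $0.27/kWh = $155.28

$155.28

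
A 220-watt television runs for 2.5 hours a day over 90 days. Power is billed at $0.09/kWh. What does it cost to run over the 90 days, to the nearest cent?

Runtime = 2.5 h/day × 90 days = 225 h
Energy = 0.22 kW × 225 h = 49.5 kWh
Cost = 49.5 kWh × $0.09/kWh = $4.46

$4.46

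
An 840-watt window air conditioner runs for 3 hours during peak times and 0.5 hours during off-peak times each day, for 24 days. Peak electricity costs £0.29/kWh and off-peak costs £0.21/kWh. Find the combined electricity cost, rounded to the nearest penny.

£19.66

Peak energy = 0.84 kW × 3 h × 24 = 60.48 kWh
Off-peak energy = 0.84 kW × 0.5 h × 24 = 10.08 kWh
Cost = 60.48 × £0.29 + 10.08 × £0.21 = £17.5392 + £2.1168 = £19.66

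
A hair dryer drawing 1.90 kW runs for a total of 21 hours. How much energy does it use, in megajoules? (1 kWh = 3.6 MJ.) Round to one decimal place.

143.6 MJ

Energy = 1.9 kW × 21 h = 39.9 kWh
= 39.9 × 3.6 MJ = 143.6 MJ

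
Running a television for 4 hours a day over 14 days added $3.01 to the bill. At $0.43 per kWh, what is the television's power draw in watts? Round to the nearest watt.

125 W

Energy = $3.01 ÷ $0.43/kWh = 7 kWh
Runtime = 4 h/day × 14 days = 56 h
Power = 7 kWh ÷ 56 h = 0.125 kW = 125 W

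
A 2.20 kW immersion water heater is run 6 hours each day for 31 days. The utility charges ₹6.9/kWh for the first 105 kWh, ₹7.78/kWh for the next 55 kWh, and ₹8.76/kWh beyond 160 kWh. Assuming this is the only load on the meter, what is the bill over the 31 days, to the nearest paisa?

Runtime = 6 h/day × 31 days = 186 h
Energy = 2.2 kW × 186 h = 409.2 kWh
Tier 1 (0–105 kWh): 105 × ₹6.9 = ₹724.5
Tier 2 (105–160 kWh): 55 × ₹7.78 = ₹427.9
Above 160 kWh: 249.2 × ₹8.76 = ₹2182.992
Bill = ₹3335.39

₹3335.39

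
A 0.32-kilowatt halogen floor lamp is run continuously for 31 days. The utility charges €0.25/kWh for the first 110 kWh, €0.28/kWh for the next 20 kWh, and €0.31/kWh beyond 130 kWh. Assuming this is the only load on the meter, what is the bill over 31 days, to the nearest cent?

€66.60

Runtime = 24 h × 31 = 744 h
Energy = 0.32 kW × 744 h = 238.08 kWh
Tier 1 (0–110 kWh): 110 × €0.25 = €27.5
Tier 2 (110–130 kWh): 20 × €0.28 = €5.6
Above 130 kWh: 108.08 × €0.31 = €33.5048
Bill = €66.60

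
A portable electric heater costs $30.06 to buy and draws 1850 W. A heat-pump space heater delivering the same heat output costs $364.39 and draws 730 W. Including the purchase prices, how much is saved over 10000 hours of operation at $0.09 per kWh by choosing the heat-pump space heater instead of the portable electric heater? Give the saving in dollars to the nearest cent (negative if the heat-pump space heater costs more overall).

$673.67

portable electric heater: $30.06 + (1850/1000) kW × 10000 h × $0.09 = $30.06 + $1665 = $1695.06
heat-pump space heater: $364.39 + (730/1000) kW × 10000 h × $0.09 = $364.39 + $657 = $1021.39
Saving = $1695.06 − $1021.39 = $673.67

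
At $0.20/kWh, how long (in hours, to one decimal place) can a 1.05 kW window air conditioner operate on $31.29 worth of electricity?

Energy available = $31.29 ÷ $0.20/kWh = 156.45 kWh
Hours = 156.45 kWh ÷ 1.05 kW = 149.0 h

149.0 h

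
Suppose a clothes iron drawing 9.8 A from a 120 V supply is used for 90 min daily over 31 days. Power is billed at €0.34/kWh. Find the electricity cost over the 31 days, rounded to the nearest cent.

€18.59

Power = 9.8 A × 120 V = 1176 W = 1.176 kW
Runtime = 90 min × 31 = 2790 min = 46.5 h
Energy = 1.176 kW × 46.5 h = 54.684 kWh
Cost = 54.684 kWh × €0.34/kWh = €18.59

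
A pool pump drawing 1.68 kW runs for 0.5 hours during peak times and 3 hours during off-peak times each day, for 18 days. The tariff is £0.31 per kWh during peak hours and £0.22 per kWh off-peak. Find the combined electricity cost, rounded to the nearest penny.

Peak energy = 1.68 kW × 0.5 h × 18 = 15.12 kWh
Off-peak energy = 1.68 kW × 3 h × 18 = 90.72 kWh
Cost = 15.12 × £0.31 + 90.72 × £0.22 = £4.6872 + £19.9584 = £24.65

£24.65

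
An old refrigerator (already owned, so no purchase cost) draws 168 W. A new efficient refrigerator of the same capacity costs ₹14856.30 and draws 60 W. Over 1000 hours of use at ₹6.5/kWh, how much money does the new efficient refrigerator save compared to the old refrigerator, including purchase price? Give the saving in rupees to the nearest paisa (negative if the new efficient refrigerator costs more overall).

-₹14154.30

old refrigerator: ₹0.00 + (168/1000) kW × 1000 h × ₹6.5 = ₹0.00 + ₹1092 = ₹1092
new efficient refrigerator: ₹14856.30 + (60/1000) kW × 1000 h × ₹6.5 = ₹14856.30 + ₹390 = ₹15246.3
Saving = ₹1092 − ₹15246.3 = −₹14154.3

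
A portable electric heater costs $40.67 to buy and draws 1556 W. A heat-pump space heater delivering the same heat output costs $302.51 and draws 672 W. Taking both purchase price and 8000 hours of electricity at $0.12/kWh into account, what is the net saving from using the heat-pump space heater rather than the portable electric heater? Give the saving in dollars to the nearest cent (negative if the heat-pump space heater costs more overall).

portable electric heater: $40.67 + (1556/1000) kW × 8000 h × $0.12 = $40.67 + $1493.76 = $1534.43
heat-pump space heater: $302.51 + (672/1000) kW × 8000 h × $0.12 = $302.51 + $645.12 = $947.63
Saving = $1534.43 − $947.63 = $586.8

$586.80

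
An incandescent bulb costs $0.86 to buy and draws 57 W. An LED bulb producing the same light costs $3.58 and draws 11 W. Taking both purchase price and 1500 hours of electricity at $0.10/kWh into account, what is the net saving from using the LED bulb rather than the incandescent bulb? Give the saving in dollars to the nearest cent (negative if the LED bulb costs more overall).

incandescent bulb: $0.86 + (57/1000) kW × 1500 h × $0.10 = $0.86 + $8.55 = $9.41
LED bulb: $3.58 + (11/1000) kW × 1500 h × $0.10 = $3.58 + $1.65 = $5.23
Saving = $9.41 − $5.23 = $4.18

$4.18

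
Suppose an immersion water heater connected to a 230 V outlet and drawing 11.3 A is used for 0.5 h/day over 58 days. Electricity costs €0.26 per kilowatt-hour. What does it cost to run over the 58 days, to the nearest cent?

€19.60

Power = 11.3 A × 230 V = 2599 W = 2.599 kW
Runtime = 0.5 h/day × 58 days = 29 h
Energy = 2.599 kW × 29 h = 75.371 kWh
Cost = 75.371 kWh × €0.26/kWh = €19.60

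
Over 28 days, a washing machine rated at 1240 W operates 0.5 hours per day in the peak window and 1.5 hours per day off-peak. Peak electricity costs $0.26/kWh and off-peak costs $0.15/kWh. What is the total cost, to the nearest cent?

Peak energy = 1.24 kW × 0.5 h × 28 = 17.36 kWh
Off-peak energy = 1.24 kW × 1.5 h × 28 = 52.08 kWh
Cost = 17.36 × $0.26 + 52.08 × $0.15 = $4.5136 + $7.812 = $12.33

$12.33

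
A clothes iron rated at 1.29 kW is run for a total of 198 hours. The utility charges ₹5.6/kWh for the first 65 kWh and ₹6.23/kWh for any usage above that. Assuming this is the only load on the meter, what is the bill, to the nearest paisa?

Energy = 1.29 kW × 198 h = 255.42 kWh
Tier 1 (0–65 kWh): 65 × ₹5.6 = ₹364
Above 65 kWh: 190.42 × ₹6.23 = ₹1186.3166
Bill = ₹1550.32

₹1550.32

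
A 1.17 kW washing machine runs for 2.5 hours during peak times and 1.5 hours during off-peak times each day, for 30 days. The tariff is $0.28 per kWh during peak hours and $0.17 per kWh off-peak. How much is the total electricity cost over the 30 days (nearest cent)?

Peak energy = 1.17 kW × 2.5 h × 30 = 87.75 kWh
Off-peak energy = 1.17 kW × 1.5 h × 30 = 52.65 kWh
Cost = 87.75 × $0.28 + 52.65 × $0.17 = $24.57 + $8.9505 = $33.52

$33.52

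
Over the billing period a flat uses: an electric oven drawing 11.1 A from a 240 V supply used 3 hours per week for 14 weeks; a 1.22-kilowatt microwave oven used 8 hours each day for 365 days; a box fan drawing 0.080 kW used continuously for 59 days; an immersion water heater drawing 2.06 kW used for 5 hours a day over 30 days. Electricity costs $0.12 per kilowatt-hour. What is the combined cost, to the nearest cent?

$491.59

electric oven: Power = 11.1 A × 240 V = 2664 W = 2.664 kW
electric oven: Runtime = 3 h/week × 14 weeks = 42 h
electric oven: 2.664 kW × 42 h = 111.888 kWh
microwave oven: Runtime = 8 h/day × 365 days = 2920 h
microwave oven: 1.22 kW × 2920 h = 3562.4 kWh
box fan: Runtime = 24 h × 59 = 1416 h
box fan: 0.08 kW × 1416 h = 113.28 kWh
immersion water heater: Runtime = 5 h/day × 30 days = 150 h
immersion water heater: 2.06 kW × 150 h = 309 kWh
Total energy = 4096.568 kWh
Cost = 4096.568 × $0.12 = $491.59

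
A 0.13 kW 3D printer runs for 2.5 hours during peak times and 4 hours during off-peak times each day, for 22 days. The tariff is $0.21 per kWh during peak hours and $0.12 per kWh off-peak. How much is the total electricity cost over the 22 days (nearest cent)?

$2.87

Peak energy = 0.13 kW × 2.5 h × 22 = 7.15 kWh
Off-peak energy = 0.13 kW × 4 h × 22 = 11.44 kWh
Cost = 7.15 × $0.21 + 11.44 × $0.12 = $1.5015 + $1.3728 = $2.87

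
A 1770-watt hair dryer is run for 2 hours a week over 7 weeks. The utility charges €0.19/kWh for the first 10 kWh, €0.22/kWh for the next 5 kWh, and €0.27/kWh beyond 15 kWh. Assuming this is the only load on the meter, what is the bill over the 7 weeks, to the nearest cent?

€5.64

Runtime = 2 h/week × 7 weeks = 14 h
Energy = 1.77 kW × 14 h = 24.78 kWh
Tier 1 (0–10 kWh): 10 × €0.19 = €1.9
Tier 2 (10–15 kWh): 5 × €0.22 = €1.1
Above 15 kWh: 9.78 × €0.27 = €2.6406
Bill = €5.64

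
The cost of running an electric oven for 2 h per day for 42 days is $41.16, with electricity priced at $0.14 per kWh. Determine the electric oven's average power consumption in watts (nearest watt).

3500 W

Energy = $41.16 ÷ $0.14/kWh = 294 kWh
Runtime = 2 h/day × 42 days = 84 h
Power = 294 kWh ÷ 84 h = 3.5 kW = 3500 W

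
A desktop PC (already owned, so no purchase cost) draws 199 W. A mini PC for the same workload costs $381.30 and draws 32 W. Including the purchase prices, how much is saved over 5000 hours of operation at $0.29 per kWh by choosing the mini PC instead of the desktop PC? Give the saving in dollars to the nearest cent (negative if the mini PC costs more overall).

-$139.15

desktop PC: $0.00 + (199/1000) kW × 5000 h × $0.29 = $0.00 + $288.55 = $288.55
mini PC: $381.30 + (32/1000) kW × 5000 h × $0.29 = $381.30 + $46.4 = $427.7
Saving = $288.55 − $427.7 = −$139.15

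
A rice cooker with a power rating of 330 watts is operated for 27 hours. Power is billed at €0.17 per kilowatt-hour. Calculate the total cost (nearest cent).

€1.51

Energy = 0.33 kW × 27 h = 8.91 kWh
Cost = 8.91 kWh × €0.17/kWh = €1.51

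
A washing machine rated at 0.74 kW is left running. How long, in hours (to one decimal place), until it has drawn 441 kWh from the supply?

Hours = 441 kWh ÷ 0.74 kW = 595.9 h

595.9 h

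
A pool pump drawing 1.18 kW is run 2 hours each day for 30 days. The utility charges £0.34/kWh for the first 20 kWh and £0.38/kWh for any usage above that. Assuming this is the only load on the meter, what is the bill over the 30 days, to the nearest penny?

Runtime = 2 h/day × 30 days = 60 h
Energy = 1.18 kW × 60 h = 70.8 kWh
Tier 1 (0–20 kWh): 20 × £0.34 = £6.8
Above 20 kWh: 50.8 × £0.38 = £19.304
Bill = £26.10

£26.10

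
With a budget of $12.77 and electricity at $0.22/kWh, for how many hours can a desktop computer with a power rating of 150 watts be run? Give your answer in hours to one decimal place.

387.0 h

Energy available = $12.77 ÷ $0.22/kWh = 58.0455 kWh
Hours = 58.0455 kWh ÷ 0.15 kW = 387.0 h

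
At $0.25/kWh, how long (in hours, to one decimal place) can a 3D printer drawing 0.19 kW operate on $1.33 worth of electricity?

28.0 h

Energy available = $1.33 ÷ $0.25/kWh = 5.32 kWh
Hours = 5.32 kWh ÷ 0.19 kW = 28.0 h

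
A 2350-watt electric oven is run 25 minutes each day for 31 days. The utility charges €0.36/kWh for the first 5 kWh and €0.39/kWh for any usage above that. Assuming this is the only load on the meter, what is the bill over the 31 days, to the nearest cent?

Runtime = 25 min × 31 = 775 min = 12.916666… h
Energy = 2.35 kW × 12.916666… h = 30.354166… kWh
Tier 1 (0–5 kWh): 5 × €0.36 = €1.8
Above 5 kWh: 25.354166… × €0.39 = €9.888125
Bill = €11.69

€11.69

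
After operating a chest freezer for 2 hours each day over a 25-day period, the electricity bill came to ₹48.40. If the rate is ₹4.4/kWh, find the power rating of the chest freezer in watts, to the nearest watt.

Energy = ₹48.40 ÷ ₹4.4/kWh = 11 kWh
Runtime = 2 h/day × 25 days = 50 h
Power = 11 kWh ÷ 50 h = 0.22 kW = 220 W

220 W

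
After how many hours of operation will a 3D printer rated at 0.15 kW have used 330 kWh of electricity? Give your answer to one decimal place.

Hours = 330 kWh ÷ 0.15 kW = 2200.0 h

2200.0 h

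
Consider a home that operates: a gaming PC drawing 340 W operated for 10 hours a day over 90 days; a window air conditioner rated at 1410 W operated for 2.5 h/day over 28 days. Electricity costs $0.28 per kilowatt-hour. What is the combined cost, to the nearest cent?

gaming PC: Runtime = 10 h/day × 90 days = 900 h
gaming PC: 0.34 kW × 900 h = 306 kWh
window air conditioner: Runtime = 2.5 h/day × 28 days = 70 h
window air conditioner: 1.41 kW × 70 h = 98.7 kWh
Total energy = 404.7 kWh
Cost = 404.7 × $0.28 = $113.32

$113.32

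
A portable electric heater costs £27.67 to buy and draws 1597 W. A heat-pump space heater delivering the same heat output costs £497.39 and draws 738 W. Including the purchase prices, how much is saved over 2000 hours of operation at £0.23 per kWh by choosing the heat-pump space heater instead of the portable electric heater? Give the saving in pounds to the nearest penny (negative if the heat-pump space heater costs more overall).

portable electric heater: £27.67 + (1597/1000) kW × 2000 h × £0.23 = £27.67 + £734.62 = £762.29
heat-pump space heater: £497.39 + (738/1000) kW × 2000 h × £0.23 = £497.39 + £339.48 = £836.87
Saving = £762.29 − £836.87 = −£74.58

-£74.58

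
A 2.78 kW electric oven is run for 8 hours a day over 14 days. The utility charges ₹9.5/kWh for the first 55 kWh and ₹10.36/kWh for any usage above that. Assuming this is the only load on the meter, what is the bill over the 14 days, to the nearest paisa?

Runtime = 8 h/day × 14 days = 112 h
Energy = 2.78 kW × 112 h = 311.36 kWh
Tier 1 (0–55 kWh): 55 × ₹9.5 = ₹522.5
Above 55 kWh: 256.36 × ₹10.36 = ₹2655.8896
Bill = ₹3178.39

₹3178.39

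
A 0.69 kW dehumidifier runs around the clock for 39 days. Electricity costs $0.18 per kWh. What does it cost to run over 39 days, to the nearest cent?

$116.25

Runtime = 24 h × 39 = 936 h
Energy = 0.69 kW × 936 h = 645.84 kWh
Cost = 645.84 kWh × $0.18/kWh = $116.25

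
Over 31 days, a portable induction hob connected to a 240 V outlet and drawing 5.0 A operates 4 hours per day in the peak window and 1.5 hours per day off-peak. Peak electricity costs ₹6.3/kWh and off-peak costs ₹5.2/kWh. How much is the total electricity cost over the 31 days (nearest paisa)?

Power = 5.0 A × 240 V = 1200 W = 1.2 kW
Peak energy = 1.2 kW × 4 h × 31 = 148.8 kWh
Off-peak energy = 1.2 kW × 1.5 h × 31 = 55.8 kWh
Cost = 148.8 × ₹6.3 + 55.8 × ₹5.2 = ₹937.44 + ₹290.16 = ₹1227.60

₹1227.60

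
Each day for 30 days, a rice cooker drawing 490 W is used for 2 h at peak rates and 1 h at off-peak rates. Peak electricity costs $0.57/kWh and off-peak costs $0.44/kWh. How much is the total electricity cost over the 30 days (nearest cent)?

Peak energy = 0.49 kW × 2 h × 30 = 29.4 kWh
Off-peak energy = 0.49 kW × 1 h × 30 = 14.7 kWh
Cost = 29.4 × $0.57 + 14.7 × $0.44 = $16.758 + $6.468 = $23.23

$23.23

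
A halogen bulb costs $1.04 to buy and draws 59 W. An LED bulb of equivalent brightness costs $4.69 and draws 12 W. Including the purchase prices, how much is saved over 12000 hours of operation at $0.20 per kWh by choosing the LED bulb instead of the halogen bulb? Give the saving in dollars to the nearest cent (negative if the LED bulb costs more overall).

$109.15

halogen bulb: $1.04 + (59/1000) kW × 12000 h × $0.20 = $1.04 + $141.6 = $142.64
LED bulb: $4.69 + (12/1000) kW × 12000 h × $0.20 = $4.69 + $28.8 = $33.49
Saving = $142.64 − $33.49 = $109.15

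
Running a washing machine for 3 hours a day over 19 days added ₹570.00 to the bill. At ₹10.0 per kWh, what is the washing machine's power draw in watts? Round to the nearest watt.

Energy = ₹570.00 ÷ ₹10.0/kWh = 57 kWh
Runtime = 3 h/day × 19 days = 57 h
Power = 57 kWh ÷ 57 h = 1 kW = 1000 W

1000 W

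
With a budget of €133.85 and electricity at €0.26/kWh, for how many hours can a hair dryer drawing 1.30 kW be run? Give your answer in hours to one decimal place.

396.0 h

Energy available = €133.85 ÷ €0.26/kWh = 514.8077 kWh
Hours = 514.8077 kWh ÷ 1.3 kW = 396.0 h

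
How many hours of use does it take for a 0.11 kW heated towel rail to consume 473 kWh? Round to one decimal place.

4300.0 h

Hours = 473 kWh ÷ 0.11 kW = 4300.0 h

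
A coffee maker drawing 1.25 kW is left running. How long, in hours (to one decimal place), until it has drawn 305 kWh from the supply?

244.0 h

Hours = 305 kWh ÷ 1.25 kW = 244.0 h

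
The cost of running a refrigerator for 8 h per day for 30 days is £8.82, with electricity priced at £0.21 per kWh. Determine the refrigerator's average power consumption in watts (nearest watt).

Energy = £8.82 ÷ £0.21/kWh = 42 kWh
Runtime = 8 h/day × 30 days = 240 h
Power = 42 kWh ÷ 240 h = 0.175 kW = 175 W

175 W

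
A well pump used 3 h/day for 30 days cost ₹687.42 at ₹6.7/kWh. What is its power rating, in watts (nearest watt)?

Energy = ₹687.42 ÷ ₹6.7/kWh = 102.6 kWh
Runtime = 3 h/day × 30 days = 90 h
Power = 102.6 kWh ÷ 90 h = 1.14 kW = 1140 W

1140 W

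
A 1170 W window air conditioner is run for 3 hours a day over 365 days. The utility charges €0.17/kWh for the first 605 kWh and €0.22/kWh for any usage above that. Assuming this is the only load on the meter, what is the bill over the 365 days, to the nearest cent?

Runtime = 3 h/day × 365 days = 1095 h
Energy = 1.17 kW × 1095 h = 1281.15 kWh
Tier 1 (0–605 kWh): 605 × €0.17 = €102.85
Above 605 kWh: 676.15 × €0.22 = €148.753
Bill = €251.60

€251.60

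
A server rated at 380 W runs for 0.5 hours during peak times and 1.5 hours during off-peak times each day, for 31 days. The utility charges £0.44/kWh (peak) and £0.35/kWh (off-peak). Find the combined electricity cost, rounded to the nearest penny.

Peak energy = 0.38 kW × 0.5 h × 31 = 5.89 kWh
Off-peak energy = 0.38 kW × 1.5 h × 31 = 17.67 kWh
Cost = 5.89 × £0.44 + 17.67 × £0.35 = £2.5916 + £6.1845 = £8.78

£8.78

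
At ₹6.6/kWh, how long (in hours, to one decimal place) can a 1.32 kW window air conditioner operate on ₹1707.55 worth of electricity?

Energy available = ₹1707.55 ÷ ₹6.6/kWh = 258.7197 kWh
Hours = 258.7197 kWh ÷ 1.32 kW = 196.0 h

196.0 h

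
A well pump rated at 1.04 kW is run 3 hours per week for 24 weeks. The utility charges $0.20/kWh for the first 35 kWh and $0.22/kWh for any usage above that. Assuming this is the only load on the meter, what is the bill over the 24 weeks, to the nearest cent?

Runtime = 3 h/week × 24 weeks = 72 h
Energy = 1.04 kW × 72 h = 74.88 kWh
Tier 1 (0–35 kWh): 35 × $0.20 = $7
Above 35 kWh: 39.88 × $0.22 = $8.7736
Bill = $15.77

$15.77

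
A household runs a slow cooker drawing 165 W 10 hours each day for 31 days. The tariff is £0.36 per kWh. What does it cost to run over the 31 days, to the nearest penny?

£18.41

Runtime = 10 h/day × 31 days = 310 h
Energy = 0.165 kW × 310 h = 51.15 kWh
Cost = 51.15 kWh × £0.36/kWh = £18.41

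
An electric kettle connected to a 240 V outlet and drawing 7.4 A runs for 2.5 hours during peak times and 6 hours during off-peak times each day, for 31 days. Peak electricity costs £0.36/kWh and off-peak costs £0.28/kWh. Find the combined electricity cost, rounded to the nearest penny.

Power = 7.4 A × 240 V = 1776 W = 1.776 kW
Peak energy = 1.776 kW × 2.5 h × 31 = 137.64 kWh
Off-peak energy = 1.776 kW × 6 h × 31 = 330.336 kWh
Cost = 137.64 × £0.36 + 330.336 × £0.28 = £49.5504 + £92.49408 = £142.04

£142.04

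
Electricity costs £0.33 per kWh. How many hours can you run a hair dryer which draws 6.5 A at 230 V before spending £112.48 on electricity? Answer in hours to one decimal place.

Power = 6.5 A × 230 V = 1495 W = 1.495 kW
Energy available = £112.48 ÷ £0.33/kWh = 340.8485 kWh
Hours = 340.8485 kWh ÷ 1.495 kW = 228.0 h

228.0 h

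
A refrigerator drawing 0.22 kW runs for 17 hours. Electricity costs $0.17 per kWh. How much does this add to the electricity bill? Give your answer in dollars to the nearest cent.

Energy = 0.22 kW × 17 h = 3.74 kWh
Cost = 3.74 kWh × $0.17/kWh = $0.64

$0.64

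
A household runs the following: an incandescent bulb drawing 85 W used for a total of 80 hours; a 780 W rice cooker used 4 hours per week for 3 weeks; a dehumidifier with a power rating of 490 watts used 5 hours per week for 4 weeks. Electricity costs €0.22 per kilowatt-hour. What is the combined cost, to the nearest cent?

€5.71

incandescent bulb: 0.085 kW × 80 h = 6.8 kWh
rice cooker: Runtime = 4 h/week × 3 weeks = 12 h
rice cooker: 0.78 kW × 12 h = 9.36 kWh
dehumidifier: Runtime = 5 h/week × 4 weeks = 20 h
dehumidifier: 0.49 kW × 20 h = 9.8 kWh
Total energy = 25.96 kWh
Cost = 25.96 × €0.22 = €5.71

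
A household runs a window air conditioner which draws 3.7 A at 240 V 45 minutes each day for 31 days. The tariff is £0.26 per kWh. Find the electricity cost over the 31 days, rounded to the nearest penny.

£5.37

Power = 3.7 A × 240 V = 888 W = 0.888 kW
Runtime = 45 min × 31 = 1395 min = 23.25 h
Energy = 0.888 kW × 23.25 h = 20.646 kWh
Cost = 20.646 kWh × £0.26/kWh = £5.37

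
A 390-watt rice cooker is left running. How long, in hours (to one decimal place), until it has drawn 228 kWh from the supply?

Hours = 228 kWh ÷ 0.39 kW = 584.6 h

584.6 h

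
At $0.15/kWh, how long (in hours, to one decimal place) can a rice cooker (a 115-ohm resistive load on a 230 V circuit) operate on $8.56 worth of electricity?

Power = V²/R = 230²/115 = 460 W = 0.46 kW
Energy available = $8.56 ÷ $0.15/kWh = 57.0667 kWh
Hours = 57.0667 kWh ÷ 0.46 kW = 124.1 h

124.1 h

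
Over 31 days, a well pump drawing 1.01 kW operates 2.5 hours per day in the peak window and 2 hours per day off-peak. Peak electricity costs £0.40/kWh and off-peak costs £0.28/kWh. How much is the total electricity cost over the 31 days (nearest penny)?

Peak energy = 1.01 kW × 2.5 h × 31 = 78.275 kWh
Off-peak energy = 1.01 kW × 2 h × 31 = 62.62 kWh
Cost = 78.275 × £0.40 + 62.62 × £0.28 = £31.31 + £17.5336 = £48.84

£48.84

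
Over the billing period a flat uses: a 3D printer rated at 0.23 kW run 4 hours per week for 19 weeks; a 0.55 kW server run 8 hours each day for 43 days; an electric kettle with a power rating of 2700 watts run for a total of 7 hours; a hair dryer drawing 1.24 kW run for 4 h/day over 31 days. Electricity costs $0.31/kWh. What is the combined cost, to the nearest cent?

3D printer: Runtime = 4 h/week × 19 weeks = 76 h
3D printer: 0.23 kW × 76 h = 17.48 kWh
server: Runtime = 8 h/day × 43 days = 344 h
server: 0.55 kW × 344 h = 189.2 kWh
electric kettle: 2.7 kW × 7 h = 18.9 kWh
hair dryer: Runtime = 4 h/day × 31 days = 124 h
hair dryer: 1.24 kW × 124 h = 153.76 kWh
Total energy = 379.34 kWh
Cost = 379.34 × $0.31 = $117.60

$117.60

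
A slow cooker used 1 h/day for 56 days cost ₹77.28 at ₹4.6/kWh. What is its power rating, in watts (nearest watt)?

Energy = ₹77.28 ÷ ₹4.6/kWh = 16.8 kWh
Runtime = 1 h/day × 56 days = 56 h
Power = 16.8 kWh ÷ 56 h = 0.3 kW = 300 W

300 W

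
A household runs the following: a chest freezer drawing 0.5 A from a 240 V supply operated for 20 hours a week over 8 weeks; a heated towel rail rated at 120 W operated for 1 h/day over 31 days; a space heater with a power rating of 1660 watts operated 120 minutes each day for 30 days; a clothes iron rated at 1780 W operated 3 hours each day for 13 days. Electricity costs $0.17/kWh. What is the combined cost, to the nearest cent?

$32.63

chest freezer: Power = 0.5 A × 240 V = 120 W = 0.12 kW
chest freezer: Runtime = 20 h/week × 8 weeks = 160 h
chest freezer: 0.12 kW × 160 h = 19.2 kWh
heated towel rail: Runtime = 1 h/day × 31 days = 31 h
heated towel rail: 0.12 kW × 31 h = 3.72 kWh
space heater: Runtime = 120 min × 30 = 3600 min = 60 h
space heater: 1.66 kW × 60 h = 99.6 kWh
clothes iron: Runtime = 3 h/day × 13 days = 39 h
clothes iron: 1.78 kW × 39 h = 69.42 kWh
Total energy = 191.94 kWh
Cost = 191.94 × $0.17 = $32.63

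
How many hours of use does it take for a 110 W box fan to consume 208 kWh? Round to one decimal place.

Hours = 208 kWh ÷ 0.11 kW = 1890.9 h

1890.9 h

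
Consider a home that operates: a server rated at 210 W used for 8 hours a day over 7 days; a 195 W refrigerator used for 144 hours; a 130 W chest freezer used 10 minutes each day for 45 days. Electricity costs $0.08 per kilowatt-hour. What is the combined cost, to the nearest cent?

server: Runtime = 8 h/day × 7 days = 56 h
server: 0.21 kW × 56 h = 11.76 kWh
refrigerator: 0.195 kW × 144 h = 28.08 kWh
chest freezer: Runtime = 10 min × 45 = 450 min = 7.5 h
chest freezer: 0.13 kW × 7.5 h = 0.975 kWh
Total energy = 40.815 kWh
Cost = 40.815 × $0.08 = $3.27

$3.27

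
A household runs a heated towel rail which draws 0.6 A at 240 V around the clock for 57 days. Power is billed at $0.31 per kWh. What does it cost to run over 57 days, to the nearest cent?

$61.07

Power = 0.6 A × 240 V = 144 W = 0.144 kW
Runtime = 24 h × 57 = 1368 h
Energy = 0.144 kW × 1368 h = 196.992 kWh
Cost = 196.992 kWh × $0.31/kWh = $61.07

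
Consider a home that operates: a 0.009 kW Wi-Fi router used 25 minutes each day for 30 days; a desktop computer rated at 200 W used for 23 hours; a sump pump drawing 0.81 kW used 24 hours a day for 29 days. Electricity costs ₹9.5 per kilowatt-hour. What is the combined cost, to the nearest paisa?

Wi-Fi router: Runtime = 25 min × 30 = 750 min = 12.5 h
Wi-Fi router: 0.009 kW × 12.5 h = 0.1125 kWh
desktop computer: 0.2 kW × 23 h = 4.6 kWh
sump pump: Runtime = 24 h × 29 = 696 h
sump pump: 0.81 kW × 696 h = 563.76 kWh
Total energy = 568.4725 kWh
Cost = 568.4725 × ₹9.5 = ₹5400.49

₹5400.49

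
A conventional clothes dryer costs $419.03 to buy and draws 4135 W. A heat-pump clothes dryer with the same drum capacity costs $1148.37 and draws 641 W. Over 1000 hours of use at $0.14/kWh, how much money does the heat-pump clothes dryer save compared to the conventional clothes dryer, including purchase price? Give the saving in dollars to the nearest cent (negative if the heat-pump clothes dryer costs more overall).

-$240.18

conventional clothes dryer: $419.03 + (4135/1000) kW × 1000 h × $0.14 = $419.03 + $578.9 = $997.93
heat-pump clothes dryer: $1148.37 + (641/1000) kW × 1000 h × $0.14 = $1148.37 + $89.74 = $1238.11
Saving = $997.93 − $1238.11 = −$240.18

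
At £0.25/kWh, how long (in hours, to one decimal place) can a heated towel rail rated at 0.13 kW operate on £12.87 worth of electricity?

Energy available = £12.87 ÷ £0.25/kWh = 51.48 kWh
Hours = 51.48 kWh ÷ 0.13 kW = 396.0 h

396.0 h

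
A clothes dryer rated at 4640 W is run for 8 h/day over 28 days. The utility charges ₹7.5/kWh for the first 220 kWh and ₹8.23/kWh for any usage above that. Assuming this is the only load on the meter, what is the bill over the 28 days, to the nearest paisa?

Runtime = 8 h/day × 28 days = 224 h
Energy = 4.64 kW × 224 h = 1039.36 kWh
Tier 1 (0–220 kWh): 220 × ₹7.5 = ₹1650
Above 220 kWh: 819.36 × ₹8.23 = ₹6743.3328
Bill = ₹8393.33

₹8393.33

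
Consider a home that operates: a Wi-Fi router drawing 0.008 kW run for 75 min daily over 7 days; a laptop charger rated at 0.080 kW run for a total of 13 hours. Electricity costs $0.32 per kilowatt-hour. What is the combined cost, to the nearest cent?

Wi-Fi router: Runtime = 75 min × 7 = 525 min = 8.75 h
Wi-Fi router: 0.008 kW × 8.75 h = 0.07 kWh
laptop charger: 0.08 kW × 13 h = 1.04 kWh
Total energy = 1.11 kWh
Cost = 1.11 × $0.32 = $0.36

$0.36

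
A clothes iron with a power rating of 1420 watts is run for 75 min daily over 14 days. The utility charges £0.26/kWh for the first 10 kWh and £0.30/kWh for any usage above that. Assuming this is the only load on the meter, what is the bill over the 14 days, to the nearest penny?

Runtime = 75 min × 14 = 1050 min = 17.5 h
Energy = 1.42 kW × 17.5 h = 24.85 kWh
Tier 1 (0–10 kWh): 10 × £0.26 = £2.6
Above 10 kWh: 14.85 × £0.30 = £4.455
Bill = £7.06

£7.06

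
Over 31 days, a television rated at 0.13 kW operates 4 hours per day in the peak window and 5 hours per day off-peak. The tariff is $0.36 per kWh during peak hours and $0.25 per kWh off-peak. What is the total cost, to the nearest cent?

Peak energy = 0.13 kW × 4 h × 31 = 16.12 kWh
Off-peak energy = 0.13 kW × 5 h × 31 = 20.15 kWh
Cost = 16.12 × $0.36 + 20.15 × $0.25 = $5.8032 + $5.0375 = $10.84

$10.84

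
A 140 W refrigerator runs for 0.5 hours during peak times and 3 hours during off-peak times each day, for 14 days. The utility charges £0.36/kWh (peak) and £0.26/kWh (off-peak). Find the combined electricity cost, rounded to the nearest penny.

£1.88

Peak energy = 0.14 kW × 0.5 h × 14 = 0.98 kWh
Off-peak energy = 0.14 kW × 3 h × 14 = 5.88 kWh
Cost = 0.98 × £0.36 + 5.88 × £0.26 = £0.3528 + £1.5288 = £1.88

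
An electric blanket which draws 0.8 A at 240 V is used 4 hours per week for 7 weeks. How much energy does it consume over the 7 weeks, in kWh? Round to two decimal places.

Power = 0.8 A × 240 V = 192 W = 0.192 kW
Runtime = 4 h/week × 7 weeks = 28 h
Energy = 0.192 kW × 28 h = 5.376 kWh ≈ 5.38 kWh

5.38 kWh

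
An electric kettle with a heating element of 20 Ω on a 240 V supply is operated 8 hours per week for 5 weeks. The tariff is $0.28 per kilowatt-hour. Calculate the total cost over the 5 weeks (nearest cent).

$32.26

Power = V²/R = 240²/20 = 2880 W = 2.88 kW
Runtime = 8 h/week × 5 weeks = 40 h
Energy = 2.88 kW × 40 h = 115.2 kWh
Cost = 115.2 kWh × $0.28/kWh = $32.26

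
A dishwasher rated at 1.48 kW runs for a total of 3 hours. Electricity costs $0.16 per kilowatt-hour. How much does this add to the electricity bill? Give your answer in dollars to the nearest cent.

$0.71

Energy = 1.48 kW × 3 h = 4.44 kWh
Cost = 4.44 kWh × $0.16/kWh = $0.71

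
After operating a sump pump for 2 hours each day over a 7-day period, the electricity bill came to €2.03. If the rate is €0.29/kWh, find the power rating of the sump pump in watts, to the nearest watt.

500 W

Energy = €2.03 ÷ €0.29/kWh = 7 kWh
Runtime = 2 h/day × 7 days = 14 h
Power = 7 kWh ÷ 14 h = 0.5 kW = 500 W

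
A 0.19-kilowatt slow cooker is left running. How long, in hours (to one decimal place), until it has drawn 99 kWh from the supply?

Hours = 99 kWh ÷ 0.19 kW = 521.1 h

521.1 h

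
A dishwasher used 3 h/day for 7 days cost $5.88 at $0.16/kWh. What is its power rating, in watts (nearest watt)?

Energy = $5.88 ÷ $0.16/kWh = 36.75 kWh
Runtime = 3 h/day × 7 days = 21 h
Power = 36.75 kWh ÷ 21 h = 1.75 kW = 1750 W

1750 W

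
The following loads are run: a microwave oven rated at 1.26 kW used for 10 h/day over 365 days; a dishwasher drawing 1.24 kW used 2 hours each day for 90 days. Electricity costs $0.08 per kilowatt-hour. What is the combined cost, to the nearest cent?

$385.78

microwave oven: Runtime = 10 h/day × 365 days = 3650 h
microwave oven: 1.26 kW × 3650 h = 4599 kWh
dishwasher: Runtime = 2 h/day × 90 days = 180 h
dishwasher: 1.24 kW × 180 h = 223.2 kWh
Total energy = 4822.2 kWh
Cost = 4822.2 × $0.08 = $385.78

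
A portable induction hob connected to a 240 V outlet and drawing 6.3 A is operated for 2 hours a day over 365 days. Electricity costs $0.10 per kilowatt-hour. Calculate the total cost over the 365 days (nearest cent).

Power = 6.3 A × 240 V = 1512 W = 1.512 kW
Runtime = 2 h/day × 365 days = 730 h
Energy = 1.512 kW × 730 h = 1103.76 kWh
Cost = 1103.76 kWh × $0.10/kWh = $110.38

$110.38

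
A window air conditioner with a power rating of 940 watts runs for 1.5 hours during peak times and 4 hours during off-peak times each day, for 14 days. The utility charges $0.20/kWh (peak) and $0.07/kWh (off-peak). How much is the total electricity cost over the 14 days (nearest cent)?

$7.63

Peak energy = 0.94 kW × 1.5 h × 14 = 19.74 kWh
Off-peak energy = 0.94 kW × 4 h × 14 = 52.64 kWh
Cost = 19.74 × $0.20 + 52.64 × $0.07 = $3.948 + $3.6848 = $7.63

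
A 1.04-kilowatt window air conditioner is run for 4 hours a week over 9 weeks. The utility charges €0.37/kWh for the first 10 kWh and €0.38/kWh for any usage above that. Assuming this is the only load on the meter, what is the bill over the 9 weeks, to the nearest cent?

Runtime = 4 h/week × 9 weeks = 36 h
Energy = 1.04 kW × 36 h = 37.44 kWh
Tier 1 (0–10 kWh): 10 × €0.37 = €3.7
Above 10 kWh: 27.44 × €0.38 = €10.4272
Bill = €14.13

€14.13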